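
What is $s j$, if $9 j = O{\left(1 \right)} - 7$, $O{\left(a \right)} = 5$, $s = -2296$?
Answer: $\frac{4592}{9} \approx 510.22$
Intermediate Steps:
$j = - \frac{2}{9}$ ($j = \frac{5 - 7}{9} = \frac{1}{9} \left(-2\right) = - \frac{2}{9} \approx -0.22222$)
$s j = \left(-2296\right) \left(- \frac{2}{9}\right) = \frac{4592}{9}$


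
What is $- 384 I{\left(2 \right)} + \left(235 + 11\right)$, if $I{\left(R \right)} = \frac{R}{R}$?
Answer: $-138$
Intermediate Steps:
$I{\left(R \right)} = 1$
$- 384 I{\left(2 \right)} + \left(235 + 11\right) = \left(-384\right) 1 + \left(235 + 11\right) = -384 + 246 = -138$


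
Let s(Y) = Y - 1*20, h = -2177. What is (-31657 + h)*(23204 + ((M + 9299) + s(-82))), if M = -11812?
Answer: -696608226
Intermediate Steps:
s(Y) = -20 + Y (s(Y) = Y - 20 = -20 + Y)
(-31657 + h)*(23204 + ((M + 9299) + s(-82))) = (-31657 - 2177)*(23204 + ((-11812 + 9299) + (-20 - 82))) = -33834*(23204 + (-2513 - 102)) = -33834*(23204 - 2615) = -33834*20589 = -696608226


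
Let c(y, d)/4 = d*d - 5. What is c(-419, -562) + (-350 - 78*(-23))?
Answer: 1264800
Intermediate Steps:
c(y, d) = -20 + 4*d**2 (c(y, d) = 4*(d*d - 5) = 4*(d**2 - 5) = 4*(-5 + d**2) = -20 + 4*d**2)
c(-419, -562) + (-350 - 78*(-23)) = (-20 + 4*(-562)**2) + (-350 - 78*(-23)) = (-20 + 4*315844) + (-350 + 1794) = (-20 + 1263376) + 1444 = 1263356 + 1444 = 1264800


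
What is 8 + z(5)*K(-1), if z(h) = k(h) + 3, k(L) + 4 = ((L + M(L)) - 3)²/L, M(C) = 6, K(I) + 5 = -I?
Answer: -196/5 ≈ -39.200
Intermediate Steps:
K(I) = -5 - I
k(L) = -4 + (3 + L)²/L (k(L) = -4 + ((L + 6) - 3)²/L = -4 + ((6 + L) - 3)²/L = -4 + (3 + L)²/L)
z(h) = -1 + (3 + h)²/h (z(h) = (-4 + (3 + h)²/h) + 3 = -1 + (3 + h)²/h)
8 + z(5)*K(-1) = 8 + (((3 + 5)² - 1*5)/5)*(-5 - 1*(-1)) = 8 + ((8² - 5)/5)*(-5 + 1) = 8 + ((64 - 5)/5)*(-4) = 8 + ((⅕)*59)*(-4) = 8 + (59/5)*(-4) = 8 - 236/5 = -196/5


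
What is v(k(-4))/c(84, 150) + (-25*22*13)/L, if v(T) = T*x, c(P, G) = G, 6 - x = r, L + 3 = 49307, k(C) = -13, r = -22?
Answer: -4754789/1848900 ≈ -2.5717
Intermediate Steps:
L = 49304 (L = -3 + 49307 = 49304)
x = 28 (x = 6 - 1*(-22) = 6 + 22 = 28)
v(T) = 28*T (v(T) = T*28 = 28*T)
v(k(-4))/c(84, 150) + (-25*22*13)/L = (28*(-13))/150 + (-25*22*13)/49304 = -364*1/150 - 550*13*(1/49304) = -182/75 - 7150*1/49304 = -182/75 - 3575/24652 = -4754789/1848900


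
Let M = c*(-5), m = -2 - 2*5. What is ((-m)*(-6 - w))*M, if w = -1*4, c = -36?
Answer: -4320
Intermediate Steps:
w = -4
m = -12 (m = -2 - 10 = -12)
M = 180 (M = -36*(-5) = 180)
((-m)*(-6 - w))*M = ((-1*(-12))*(-6 - 1*(-4)))*180 = (12*(-6 + 4))*180 = (12*(-2))*180 = -24*180 = -4320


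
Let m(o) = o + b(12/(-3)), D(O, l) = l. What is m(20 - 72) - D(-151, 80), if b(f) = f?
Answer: -136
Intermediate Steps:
m(o) = -4 + o (m(o) = o + 12/(-3) = o + 12*(-⅓) = o - 4 = -4 + o)
m(20 - 72) - D(-151, 80) = (-4 + (20 - 72)) - 1*80 = (-4 - 52) - 80 = -56 - 80 = -136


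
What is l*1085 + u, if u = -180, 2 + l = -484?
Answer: -527490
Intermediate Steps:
l = -486 (l = -2 - 484 = -486)
l*1085 + u = -486*1085 - 180 = -527310 - 180 = -527490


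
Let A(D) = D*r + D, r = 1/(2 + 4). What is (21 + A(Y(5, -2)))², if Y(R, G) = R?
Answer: 25921/36 ≈ 720.03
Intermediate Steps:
r = ⅙ (r = 1/6 = ⅙ ≈ 0.16667)
A(D) = 7*D/6 (A(D) = D*(⅙) + D = D/6 + D = 7*D/6)
(21 + A(Y(5, -2)))² = (21 + (7/6)*5)² = (21 + 35/6)² = (161/6)² = 25921/36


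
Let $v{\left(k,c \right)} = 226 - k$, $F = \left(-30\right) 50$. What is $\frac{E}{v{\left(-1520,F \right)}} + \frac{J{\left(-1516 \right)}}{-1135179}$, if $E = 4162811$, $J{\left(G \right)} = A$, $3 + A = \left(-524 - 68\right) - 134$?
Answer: $\frac{525059655667}{220224726} \approx 2384.2$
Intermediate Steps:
$A = -729$ ($A = -3 - 726 = -729$)
$J{\left(G \right)} = -729$
$F = -1500$
$\frac{E}{v{\left(-1520,F \right)}} + \frac{J{\left(-1516 \right)}}{-1135179} = \frac{4162811}{226 - -1520} - \frac{729}{-1135179} = \frac{4162811}{226 + 1520} - - \frac{81}{126131} = \frac{4162811}{1746} + \frac{81}{126131} = \frac{525059655667}{220224726}$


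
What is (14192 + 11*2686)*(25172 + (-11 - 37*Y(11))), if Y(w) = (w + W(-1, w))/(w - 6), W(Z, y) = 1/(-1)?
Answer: 1097255206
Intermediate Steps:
W(Z, y) = -1
Y(w) = (-1 + w)/(-6 + w) (Y(w) = (w - 1)/(w - 6) = (-1 + w)/(-6 + w))
(14192 + 11*2686)*(25172 + (-11 - 37*Y(11))) = (14192 + 11*2686)*(25172 + (-11 - 37*(-1 + 11)/(-6 + 11))) = (14192 + 29546)*(25172 + (-11 - 37*10/5)) = 43738*(25172 + (-11 - 37*10/5)) = 43738*(25172 + (-11 - 37*2)) = 43738*(25172 + (-11 - 74)) = 43738*(25172 - 85) = 43738*25087 = 1097255206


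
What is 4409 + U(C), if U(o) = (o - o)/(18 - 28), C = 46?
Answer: 4409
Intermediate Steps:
U(o) = 0 (U(o) = 0/(-10) = 0*(-1/10) = 0)
4409 + U(C) = 4409 + 0 = 4409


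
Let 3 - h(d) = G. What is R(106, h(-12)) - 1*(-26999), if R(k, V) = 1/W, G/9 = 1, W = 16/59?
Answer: 432043/16 ≈ 27003.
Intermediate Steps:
W = 16/59 (W = 16*(1/59) = 16/59 ≈ 0.27119)
G = 9 (G = 9*1 = 9)
h(d) = -6 (h(d) = 3 - 1*9 = 3 - 9 = -6)
R(k, V) = 59/16 (R(k, V) = 1/(16/59) = 59/16)
R(106, h(-12)) - 1*(-26999) = 59/16 - 1*(-26999) = 59/16 + 26999 = 432043/16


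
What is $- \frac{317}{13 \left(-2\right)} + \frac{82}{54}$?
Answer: $\frac{9625}{702} \approx 13.711$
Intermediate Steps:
$- \frac{317}{13 \left(-2\right)} + \frac{82}{54} = - \frac{317}{-26} + 82 \cdot \frac{1}{54} = \left(-317\right) \left(- \frac{1}{26}\right) + \frac{41}{27} = \frac{317}{26} + \frac{41}{27} = \frac{9625}{702}$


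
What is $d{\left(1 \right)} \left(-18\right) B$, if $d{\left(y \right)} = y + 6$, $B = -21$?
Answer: $2646$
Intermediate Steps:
$d{\left(y \right)} = 6 + y$
$d{\left(1 \right)} \left(-18\right) B = \left(6 + 1\right) \left(-18\right) \left(-21\right) = 7 \left(-18\right) \left(-21\right) = \left(-126\right) \left(-21\right) = 2646$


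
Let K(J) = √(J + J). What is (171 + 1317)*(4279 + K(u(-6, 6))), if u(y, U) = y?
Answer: 6367152 + 2976*I*√3 ≈ 6.3672e+6 + 5154.6*I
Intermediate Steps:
K(J) = √2*√J (K(J) = √(2*J) = √2*√J)
(171 + 1317)*(4279 + K(u(-6, 6))) = (171 + 1317)*(4279 + √2*√(-6)) = 1488*(4279 + √2*(I*√6)) = 1488*(4279 + 2*I*√3) = 6367152 + 2976*I*√3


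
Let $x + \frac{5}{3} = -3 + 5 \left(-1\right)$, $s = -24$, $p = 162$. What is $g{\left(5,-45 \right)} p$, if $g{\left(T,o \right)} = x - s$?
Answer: $2322$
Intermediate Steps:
$x = - \frac{29}{3}$ ($x = - \frac{5}{3} + \left(-3 + 5 \left(-1\right)\right) = - \frac{5}{3} - 8 = - \frac{29}{3} \approx -9.6667$)
$g{\left(T,o \right)} = \frac{43}{3}$ ($g{\left(T,o \right)} = - \frac{29}{3} - -24 = - \frac{29}{3} + 24 = \frac{43}{3}$)
$g{\left(5,-45 \right)} p = \frac{43}{3} \cdot 162 = 2322$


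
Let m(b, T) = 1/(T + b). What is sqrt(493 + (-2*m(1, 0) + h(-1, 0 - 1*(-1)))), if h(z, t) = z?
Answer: 7*sqrt(10) ≈ 22.136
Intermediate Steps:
sqrt(493 + (-2*m(1, 0) + h(-1, 0 - 1*(-1)))) = sqrt(493 + (-2/(0 + 1) - 1)) = sqrt(493 + (-2/1 - 1)) = sqrt(493 + (-2*1 - 1)) = sqrt(493 + (-2 - 1)) = sqrt(493 - 3) = sqrt(490) = 7*sqrt(10)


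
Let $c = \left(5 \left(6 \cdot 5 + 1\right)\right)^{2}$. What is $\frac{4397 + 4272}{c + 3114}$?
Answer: $\frac{8669}{27139} \approx 0.31943$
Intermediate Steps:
$c = 24025$ ($c = \left(5 \left(30 + 1\right)\right)^{2} = \left(5 \cdot 31\right)^{2} = 155^{2} = 24025$)
$\frac{4397 + 4272}{c + 3114} = \frac{4397 + 4272}{24025 + 3114} = \frac{8669}{27139}$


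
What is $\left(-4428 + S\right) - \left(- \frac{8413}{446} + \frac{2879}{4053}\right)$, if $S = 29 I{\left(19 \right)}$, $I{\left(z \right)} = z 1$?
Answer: $- \frac{6975398671}{1807638} \approx -3858.8$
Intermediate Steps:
$I{\left(z \right)} = z$
$S = 551$ ($S = 29 \cdot 19 = 551$)
$\left(-4428 + S\right) - \left(- \frac{8413}{446} + \frac{2879}{4053}\right) = \left(-4428 + 551\right) - \left(- \frac{8413}{446} + \frac{2879}{4053}\right) = -3877 - - \frac{32813855}{1807638} = -3877 + \left(- \frac{2879}{4053} + \frac{8413}{446}\right) = -3877 + \frac{32813855}{1807638} = - \frac{6975398671}{1807638}$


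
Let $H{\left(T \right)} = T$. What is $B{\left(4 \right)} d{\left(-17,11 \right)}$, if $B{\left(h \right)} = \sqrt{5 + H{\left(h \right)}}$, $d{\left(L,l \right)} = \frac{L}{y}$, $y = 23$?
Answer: $- \frac{51}{23} \approx -2.2174$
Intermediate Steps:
$d{\left(L,l \right)} = \frac{L}{23}$
$B{\left(h \right)} = \sqrt{5 + h}$
$B{\left(4 \right)} d{\left(-17,11 \right)} = \sqrt{5 + 4} \cdot \frac{1}{23} \left(-17\right) = \sqrt{9} \left(- \frac{17}{23}\right) = 3 \left(- \frac{17}{23}\right) = - \frac{51}{23}$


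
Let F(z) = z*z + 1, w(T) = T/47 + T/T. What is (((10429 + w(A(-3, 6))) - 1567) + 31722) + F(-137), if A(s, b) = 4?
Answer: 2789689/47 ≈ 59355.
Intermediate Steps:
w(T) = 1 + T/47 (w(T) = T*(1/47) + 1 = T/47 + 1 = 1 + T/47)
F(z) = 1 + z² (F(z) = z² + 1 = 1 + z²)
(((10429 + w(A(-3, 6))) - 1567) + 31722) + F(-137) = (((10429 + (1 + (1/47)*4)) - 1567) + 31722) + (1 + (-137)²) = (((10429 + (1 + 4/47)) - 1567) + 31722) + (1 + 18769) = (((10429 + 51/47) - 1567) + 31722) + 18770 = ((490214/47 - 1567) + 31722) + 18770 = (416565/47 + 31722) + 18770 = 1907499/47 + 18770 = 2789689/47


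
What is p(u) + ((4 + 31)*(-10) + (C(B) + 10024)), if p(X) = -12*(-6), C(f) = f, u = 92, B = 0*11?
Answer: 9746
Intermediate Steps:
B = 0
p(X) = 72
p(u) + ((4 + 31)*(-10) + (C(B) + 10024)) = 72 + ((4 + 31)*(-10) + (0 + 10024)) = 72 + (35*(-10) + 10024) = 72 + (-350 + 10024) = 72 + 9674 = 9746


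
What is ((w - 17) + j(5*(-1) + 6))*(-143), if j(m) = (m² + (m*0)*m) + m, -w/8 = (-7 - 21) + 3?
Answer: -26455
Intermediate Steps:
w = 200 (w = -8*((-7 - 21) + 3) = -8*(-28 + 3) = -8*(-25) = 200)
j(m) = m + m² (j(m) = (m² + 0*m) + m = (m² + 0) + m = m² + m = m + m²)
((w - 17) + j(5*(-1) + 6))*(-143) = ((200 - 17) + (5*(-1) + 6)*(1 + (5*(-1) + 6)))*(-143) = (183 + (-5 + 6)*(1 + (-5 + 6)))*(-143) = (183 + 1*(1 + 1))*(-143) = (183 + 1*2)*(-143) = (183 + 2)*(-143) = 185*(-143) = -26455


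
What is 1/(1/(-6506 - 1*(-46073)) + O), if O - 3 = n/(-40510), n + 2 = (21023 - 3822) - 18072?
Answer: 1602859170/4843160011 ≈ 0.33095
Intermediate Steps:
n = -873 (n = -2 + ((21023 - 3822) - 18072) = -2 + (17201 - 18072) = -2 - 871 = -873)
O = 122403/40510 (O = 3 - 873/(-40510) = 3 - 873*(-1/40510) = 3 + 873/40510 = 122403/40510 ≈ 3.0215)
1/(1/(-6506 - 1*(-46073)) + O) = 1/(1/(-6506 - 1*(-46073)) + 122403/40510) = 1/(1/(-6506 + 46073) + 122403/40510) = 1/(1/39567 + 122403/40510) = 1/(4843160011/1602859170) = 1602859170/4843160011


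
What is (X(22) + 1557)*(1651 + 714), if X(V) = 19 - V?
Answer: 3675210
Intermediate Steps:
(X(22) + 1557)*(1651 + 714) = ((19 - 1*22) + 1557)*(1651 + 714) = ((19 - 22) + 1557)*2365 = (-3 + 1557)*2365 = 1554*2365 = 3675210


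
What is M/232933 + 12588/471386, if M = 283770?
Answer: 68348682912/54900677569 ≈ 1.2450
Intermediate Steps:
M/232933 + 12588/471386 = 283770/232933 + 12588/471386 = 283770*(1/232933) + 12588*(1/471386) = 283770/232933 + 6294/235693 = 68348682912/54900677569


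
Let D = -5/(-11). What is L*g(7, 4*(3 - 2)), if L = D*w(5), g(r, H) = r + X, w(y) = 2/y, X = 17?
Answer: 48/11 ≈ 4.3636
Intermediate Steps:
g(r, H) = 17 + r (g(r, H) = r + 17 = 17 + r)
D = 5/11 (D = -5*(-1/11) = 5/11 ≈ 0.45455)
L = 2/11 (L = 5*(2/5)/11 = 5*(2*(1/5))/11 = (5/11)*(2/5) = 2/11 ≈ 0.18182)
L*g(7, 4*(3 - 2)) = 2*(17 + 7)/11 = (2/11)*24 = 48/11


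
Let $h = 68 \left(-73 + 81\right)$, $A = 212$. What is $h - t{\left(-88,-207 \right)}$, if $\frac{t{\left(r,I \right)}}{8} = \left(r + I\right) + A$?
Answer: $1208$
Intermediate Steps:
$h = 544$ ($h = 68 \cdot 8 = 544$)
$t{\left(r,I \right)} = 1696 + 8 I + 8 r$ ($t{\left(r,I \right)} = 8 \left(\left(r + I\right) + 212\right) = 8 \left(\left(I + r\right) + 212\right) = 8 \left(212 + I + r\right) = 1696 + 8 I + 8 r$)
$h - t{\left(-88,-207 \right)} = 544 - \left(1696 + 8 \left(-207\right) + 8 \left(-88\right)\right) = 544 - \left(1696 - 1656 - 704\right) = 544 - -664 = 544 + 664 = 1208$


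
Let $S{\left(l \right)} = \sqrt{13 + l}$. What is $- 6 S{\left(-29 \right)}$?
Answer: $- 24 i \approx - 24.0 i$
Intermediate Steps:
$- 6 S{\left(-29 \right)} = - 6 \sqrt{13 - 29} = - 6 \sqrt{-16} = - 6 \cdot 4 i = - 24 i$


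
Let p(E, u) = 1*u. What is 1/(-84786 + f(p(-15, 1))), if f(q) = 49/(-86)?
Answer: -86/7291645 ≈ -1.1794e-5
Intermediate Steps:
p(E, u) = u
f(q) = -49/86 (f(q) = 49*(-1/86) = -49/86)
1/(-84786 + f(p(-15, 1))) = 1/(-84786 - 49/86) = 1/(-7291645/86) = -86/7291645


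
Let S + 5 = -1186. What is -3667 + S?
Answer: -4858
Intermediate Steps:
S = -1191 (S = -5 - 1186 = -1191)
-3667 + S = -3667 - 1191 = -4858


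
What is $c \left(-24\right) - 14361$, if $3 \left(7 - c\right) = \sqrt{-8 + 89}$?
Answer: $-14457$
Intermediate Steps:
$c = 4$ ($c = 7 - \frac{\sqrt{-8 + 89}}{3} = 7 - \frac{\sqrt{81}}{3} = 7 - 3 = 4$)
$c \left(-24\right) - 14361 = 4 \left(-24\right) - 14361 = -96 - 14361 = -14457$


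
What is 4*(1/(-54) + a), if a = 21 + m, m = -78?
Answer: -6158/27 ≈ -228.07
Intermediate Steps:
a = -57 (a = 21 - 78 = -57)
4*(1/(-54) + a) = 4*(1/(-54) - 57) = 4*(-1/54 - 57) = 4*(-3079/54) = -6158/27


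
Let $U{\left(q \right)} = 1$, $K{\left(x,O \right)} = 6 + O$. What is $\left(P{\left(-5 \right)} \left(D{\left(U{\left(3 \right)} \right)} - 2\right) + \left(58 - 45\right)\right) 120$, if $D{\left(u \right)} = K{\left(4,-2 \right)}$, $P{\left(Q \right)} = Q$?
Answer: $360$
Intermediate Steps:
$D{\left(u \right)} = 4$ ($D{\left(u \right)} = 6 - 2 = 4$)
$\left(P{\left(-5 \right)} \left(D{\left(U{\left(3 \right)} \right)} - 2\right) + \left(58 - 45\right)\right) 120 = \left(- 5 \left(4 - 2\right) + \left(58 - 45\right)\right) 120 = \left(\left(-5\right) 2 + 13\right) 120 = \left(-10 + 13\right) 120 = 3 \cdot 120 = 360$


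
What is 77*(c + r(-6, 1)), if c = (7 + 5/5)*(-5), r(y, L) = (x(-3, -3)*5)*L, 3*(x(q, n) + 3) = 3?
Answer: -3850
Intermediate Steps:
x(q, n) = -2 (x(q, n) = -3 + (⅓)*3 = -3 + 1 = -2)
r(y, L) = -10*L (r(y, L) = (-2*5)*L = -10*L)
c = -40 (c = (7 + 5*(⅕))*(-5) = (7 + 1)*(-5) = 8*(-5) = -40)
77*(c + r(-6, 1)) = 77*(-40 - 10*1) = 77*(-40 - 10) = 77*(-50) = -3850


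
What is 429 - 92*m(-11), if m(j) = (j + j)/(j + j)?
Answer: 337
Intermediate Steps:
m(j) = 1 (m(j) = (2*j)/((2*j)) = (2*j)*(1/(2*j)) = 1)
429 - 92*m(-11) = 429 - 92*1 = 429 - 92 = 337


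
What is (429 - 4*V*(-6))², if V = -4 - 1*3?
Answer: 68121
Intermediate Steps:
V = -7 (V = -4 - 3 = -7)
(429 - 4*V*(-6))² = (429 - 4*(-7)*(-6))² = (429 + 28*(-6))² = (429 - 168)² = 261² = 68121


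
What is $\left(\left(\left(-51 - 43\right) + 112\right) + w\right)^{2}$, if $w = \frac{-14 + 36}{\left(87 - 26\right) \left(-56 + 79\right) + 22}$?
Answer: $\frac{659051584}{2030625} \approx 324.56$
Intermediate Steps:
$w = \frac{22}{1425}$ ($w = \frac{22}{61 \cdot 23 + 22} = \frac{22}{1403 + 22} = \frac{22}{1425} \approx 0.015439$)
$\left(\left(\left(-51 - 43\right) + 112\right) + w\right)^{2} = \left(\left(\left(-51 - 43\right) + 112\right) + \frac{22}{1425}\right)^{2} = \left(\left(-94 + 112\right) + \frac{22}{1425}\right)^{2} = \left(18 + \frac{22}{1425}\right)^{2} = \left(\frac{25672}{1425}\right)^{2} = \frac{659051584}{2030625}$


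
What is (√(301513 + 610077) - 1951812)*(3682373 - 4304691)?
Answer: 1214647740216 - 622318*√911590 ≈ 1.2141e+12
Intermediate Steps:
(√(301513 + 610077) - 1951812)*(3682373 - 4304691) = (√911590 - 1951812)*(-622318) = (-1951812 + √911590)*(-622318) = 1214647740216 - 622318*√911590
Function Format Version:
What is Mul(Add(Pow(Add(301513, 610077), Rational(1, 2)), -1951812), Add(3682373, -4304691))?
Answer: Add(1214647740216, Mul(-622318, Pow(911590, Rational(1, 2)))) ≈ 1.2141e+12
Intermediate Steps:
Mul(Add(Pow(Add(301513, 610077), Rational(1, 2)), -1951812), Add(3682373, -4304691)) = Mul(Add(Pow(911590, Rational(1, 2)), -1951812), -622318) = Mul(Add(-1951812, Pow(911590, Rational(1, 2))), -622318) = Add(1214647740216, Mul(-622318, Pow(911590, Rational(1, 2))))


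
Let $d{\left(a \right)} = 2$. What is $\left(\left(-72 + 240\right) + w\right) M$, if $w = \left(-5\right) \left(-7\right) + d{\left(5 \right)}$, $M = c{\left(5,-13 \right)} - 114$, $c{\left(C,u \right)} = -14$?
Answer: $-26240$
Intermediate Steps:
$M = -128$ ($M = -14 - 114 = -128$)
$w = 37$ ($w = \left(-5\right) \left(-7\right) + 2 = 35 + 2 = 37$)
$\left(\left(-72 + 240\right) + w\right) M = \left(\left(-72 + 240\right) + 37\right) \left(-128\right) = \left(168 + 37\right) \left(-128\right) = 205 \left(-128\right) = -26240$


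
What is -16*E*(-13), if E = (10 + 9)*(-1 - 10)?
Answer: -43472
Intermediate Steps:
E = -209 (E = 19*(-11) = -209)
-16*E*(-13) = -16*(-209)*(-13) = 3344*(-13) = -43472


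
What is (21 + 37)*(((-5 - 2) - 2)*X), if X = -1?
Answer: 522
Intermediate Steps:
(21 + 37)*(((-5 - 2) - 2)*X) = (21 + 37)*(((-5 - 2) - 2)*(-1)) = 58*((-7 - 2)*(-1)) = 58*(-9*(-1)) = 58*9 = 522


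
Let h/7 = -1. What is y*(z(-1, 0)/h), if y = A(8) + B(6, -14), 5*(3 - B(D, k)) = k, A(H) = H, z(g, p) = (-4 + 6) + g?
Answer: -69/35 ≈ -1.9714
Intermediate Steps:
z(g, p) = 2 + g
h = -7 (h = 7*(-1) = -7)
B(D, k) = 3 - k/5
y = 69/5 (y = 8 + (3 - ⅕*(-14)) = 8 + (3 + 14/5) = 8 + 29/5 = 69/5 ≈ 13.800)
y*(z(-1, 0)/h) = 69*((2 - 1)/(-7))/5 = 69*(1*(-⅐))/5 = (69/5)*(-⅐) = -69/35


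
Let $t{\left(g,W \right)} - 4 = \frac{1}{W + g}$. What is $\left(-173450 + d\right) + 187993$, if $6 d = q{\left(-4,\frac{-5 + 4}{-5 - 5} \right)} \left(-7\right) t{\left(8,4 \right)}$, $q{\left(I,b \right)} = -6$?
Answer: $\frac{174859}{12} \approx 14572.0$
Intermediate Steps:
$t{\left(g,W \right)} = 4 + \frac{1}{W + g}$
$d = \frac{343}{12}$ ($d = \frac{\left(-6\right) \left(-7\right) \frac{1 + 4 \cdot 4 + 4 \cdot 8}{4 + 8}}{6} = \frac{42 \frac{1 + 16 + 32}{12}}{6} = \frac{42 \cdot \frac{1}{12} \cdot 49}{6} = \frac{42 \cdot \frac{49}{12}}{6} = \frac{1}{6} \cdot \frac{343}{2} = \frac{343}{12} \approx 28.583$)
$\left(-173450 + d\right) + 187993 = \left(-173450 + \frac{343}{12}\right) + 187993 = - \frac{2081057}{12} + 187993 = \frac{174859}{12}$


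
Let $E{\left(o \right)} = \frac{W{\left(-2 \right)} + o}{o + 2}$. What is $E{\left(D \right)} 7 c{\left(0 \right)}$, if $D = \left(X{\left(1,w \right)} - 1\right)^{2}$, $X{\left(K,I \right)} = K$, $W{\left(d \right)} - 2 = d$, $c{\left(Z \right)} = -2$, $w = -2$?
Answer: $0$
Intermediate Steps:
$W{\left(d \right)} = 2 + d$
$D = 0$ ($D = \left(1 - 1\right)^{2} = 0^{2} = 0$)
$E{\left(o \right)} = \frac{o}{2 + o}$ ($E{\left(o \right)} = \frac{\left(2 - 2\right) + o}{o + 2} = \frac{0 + o}{2 + o} = \frac{o}{2 + o}$)
$E{\left(D \right)} 7 c{\left(0 \right)} = \frac{0}{2 + 0} \cdot 7 \left(-2\right) = \frac{0}{2} \cdot 7 \left(-2\right) = 0 \cdot \frac{1}{2} \cdot 7 \left(-2\right) = 0 \cdot 7 \left(-2\right) = 0 \left(-2\right) = 0$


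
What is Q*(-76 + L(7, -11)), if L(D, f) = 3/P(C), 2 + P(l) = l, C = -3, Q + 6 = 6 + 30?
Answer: -2298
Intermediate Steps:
Q = 30 (Q = -6 + (6 + 30) = -6 + 36 = 30)
P(l) = -2 + l
L(D, f) = -⅗ (L(D, f) = 3/(-2 - 3) = 3/(-5) = 3*(-⅕) = -⅗)
Q*(-76 + L(7, -11)) = 30*(-76 - ⅗) = 30*(-383/5) = -2298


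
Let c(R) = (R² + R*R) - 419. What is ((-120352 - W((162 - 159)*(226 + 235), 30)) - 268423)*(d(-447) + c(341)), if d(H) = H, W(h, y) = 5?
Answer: -90078770880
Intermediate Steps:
c(R) = -419 + 2*R² (c(R) = (R² + R²) - 419 = 2*R² - 419 = -419 + 2*R²)
((-120352 - W((162 - 159)*(226 + 235), 30)) - 268423)*(d(-447) + c(341)) = ((-120352 - 1*5) - 268423)*(-447 + (-419 + 2*341²)) = ((-120352 - 5) - 268423)*(-447 + (-419 + 2*116281)) = (-120357 - 268423)*(-447 + (-419 + 232562)) = -388780*(-447 + 232143) = -388780*231696 = -90078770880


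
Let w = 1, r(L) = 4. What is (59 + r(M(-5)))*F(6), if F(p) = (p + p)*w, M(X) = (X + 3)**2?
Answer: 756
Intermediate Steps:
M(X) = (3 + X)**2
F(p) = 2*p (F(p) = (p + p)*1 = (2*p)*1 = 2*p)
(59 + r(M(-5)))*F(6) = (59 + 4)*(2*6) = 63*12 = 756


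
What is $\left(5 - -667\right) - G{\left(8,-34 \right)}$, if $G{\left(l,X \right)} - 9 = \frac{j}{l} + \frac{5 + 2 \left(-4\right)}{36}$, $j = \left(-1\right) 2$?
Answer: $\frac{1990}{3} \approx 663.33$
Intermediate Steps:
$j = -2$
$G{\left(l,X \right)} = \frac{107}{12} - \frac{2}{l}$ ($G{\left(l,X \right)} = 9 + \left(- \frac{2}{l} + \frac{5 + 2 \left(-4\right)}{36}\right) = 9 + \left(- \frac{2}{l} + \left(5 - 8\right) \frac{1}{36}\right) = 9 - \left(\frac{1}{12} + \frac{2}{l}\right) = \frac{107}{12} - \frac{2}{l}$)
$\left(5 - -667\right) - G{\left(8,-34 \right)} = \left(5 - -667\right) - \left(\frac{107}{12} - \frac{2}{8}\right) = \left(5 + 667\right) - \left(\frac{107}{12} - \frac{1}{4}\right) = 672 - \left(\frac{107}{12} - \frac{1}{4}\right) = 672 - \frac{26}{3} = \frac{1990}{3}$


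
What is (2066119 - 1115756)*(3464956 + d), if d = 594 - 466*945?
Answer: 2875019140340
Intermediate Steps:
d = -439776 (d = 594 - 440370 = -439776)
(2066119 - 1115756)*(3464956 + d) = (2066119 - 1115756)*(3464956 - 439776) = 950363*3025180 = 2875019140340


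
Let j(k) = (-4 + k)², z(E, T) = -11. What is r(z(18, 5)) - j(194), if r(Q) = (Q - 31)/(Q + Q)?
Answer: -397079/11 ≈ -36098.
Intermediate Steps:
r(Q) = (-31 + Q)/(2*Q) (r(Q) = (-31 + Q)/((2*Q)) = (-31 + Q)*(1/(2*Q)) = (-31 + Q)/(2*Q))
r(z(18, 5)) - j(194) = (½)*(-31 - 11)/(-11) - (-4 + 194)² = (½)*(-1/11)*(-42) - 1*190² = 21/11 - 1*36100 = 21/11 - 36100 = -397079/11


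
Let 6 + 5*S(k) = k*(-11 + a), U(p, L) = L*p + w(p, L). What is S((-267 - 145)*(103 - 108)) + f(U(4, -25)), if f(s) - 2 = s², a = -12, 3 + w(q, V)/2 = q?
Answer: 644/5 ≈ 128.80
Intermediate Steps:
w(q, V) = -6 + 2*q
U(p, L) = -6 + 2*p + L*p (U(p, L) = L*p + (-6 + 2*p) = -6 + 2*p + L*p)
f(s) = 2 + s²
S(k) = -6/5 - 23*k/5 (S(k) = -6/5 + (k*(-11 - 12))/5 = -6/5 + (k*(-23))/5 = -6/5 + (-23*k)/5 = -6/5 - 23*k/5)
S((-267 - 145)*(103 - 108)) + f(U(4, -25)) = (-6/5 - 23*(-267 - 145)*(103 - 108)/5) + (2 + (-6 + 2*4 - 25*4)²) = (-6/5 - (-9476)*(-5)/5) + (2 + (-6 + 8 - 100)²) = (-6/5 - 23/5*2060) + (2 + (-98)²) = (-6/5 - 9476) + (2 + 9604) = -47386/5 + 9606 = 644/5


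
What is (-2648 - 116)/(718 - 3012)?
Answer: 1382/1147 ≈ 1.2049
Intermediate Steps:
(-2648 - 116)/(718 - 3012) = -2764/(-2294) = -2764*(-1/2294) = 1382/1147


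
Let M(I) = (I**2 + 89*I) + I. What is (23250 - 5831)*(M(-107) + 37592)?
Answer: 686500209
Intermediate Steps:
M(I) = I**2 + 90*I
(23250 - 5831)*(M(-107) + 37592) = (23250 - 5831)*(-107*(90 - 107) + 37592) = 17419*(-107*(-17) + 37592) = 17419*(1819 + 37592) = 17419*39411 = 686500209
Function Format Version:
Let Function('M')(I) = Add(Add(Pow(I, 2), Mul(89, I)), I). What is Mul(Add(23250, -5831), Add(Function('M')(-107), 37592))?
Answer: 686500209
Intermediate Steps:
Function('M')(I) = Add(Pow(I, 2), Mul(90, I))
Mul(Add(23250, -5831), Add(Function('M')(-107), 37592)) = Mul(Add(23250, -5831), Add(Mul(-107, Add(90, -107)), 37592)) = Mul(17419, Add(Mul(-107, -17), 37592)) = Mul(17419, Add(1819, 37592)) = Mul(17419, 39411) = 686500209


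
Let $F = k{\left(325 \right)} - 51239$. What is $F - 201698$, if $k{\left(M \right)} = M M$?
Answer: $-147312$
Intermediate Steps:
$k{\left(M \right)} = M^{2}$
$F = 54386$ ($F = 325^{2} - 51239 = 105625 - 51239 = 54386$)
$F - 201698 = 54386 - 201698 = -147312$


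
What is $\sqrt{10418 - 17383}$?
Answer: $i \sqrt{6965} \approx 83.457 i$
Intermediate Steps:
$\sqrt{10418 - 17383} = \sqrt{-6965} = i \sqrt{6965}$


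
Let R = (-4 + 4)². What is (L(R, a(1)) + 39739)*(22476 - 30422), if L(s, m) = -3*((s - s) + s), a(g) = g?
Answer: -315766094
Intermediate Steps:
R = 0 (R = 0² = 0)
L(s, m) = -3*s (L(s, m) = -3*(0 + s) = -3*s)
(L(R, a(1)) + 39739)*(22476 - 30422) = (-3*0 + 39739)*(22476 - 30422) = (0 + 39739)*(-7946) = 39739*(-7946) = -315766094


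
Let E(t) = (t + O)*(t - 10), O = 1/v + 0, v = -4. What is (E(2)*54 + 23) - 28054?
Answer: -28787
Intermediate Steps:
O = -1/4 (O = 1/(-4) + 0 = -1/4 + 0 = -1/4 ≈ -0.25000)
E(t) = (-10 + t)*(-1/4 + t) (E(t) = (t - 1/4)*(t - 10) = (-1/4 + t)*(-10 + t) = (-10 + t)*(-1/4 + t))
(E(2)*54 + 23) - 28054 = ((5/2 + 2**2 - 41/4*2)*54 + 23) - 28054 = ((5/2 + 4 - 41/2)*54 + 23) - 28054 = (-14*54 + 23) - 28054 = (-756 + 23) - 28054 = -733 - 28054 = -28787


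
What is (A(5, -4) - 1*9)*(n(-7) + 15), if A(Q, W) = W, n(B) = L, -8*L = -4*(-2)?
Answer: -182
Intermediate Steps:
L = -1 (L = -(-1)*(-2)/2 = -⅛*8 = -1)
n(B) = -1
(A(5, -4) - 1*9)*(n(-7) + 15) = (-4 - 1*9)*(-1 + 15) = (-4 - 9)*14 = -13*14 = -182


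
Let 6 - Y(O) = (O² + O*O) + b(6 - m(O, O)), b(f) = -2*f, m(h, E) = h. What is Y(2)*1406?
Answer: 8436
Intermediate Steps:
Y(O) = 18 - 2*O - 2*O² (Y(O) = 6 - ((O² + O*O) - 2*(6 - O)) = 6 - ((O² + O²) + (-12 + 2*O)) = 6 - (2*O² + (-12 + 2*O)) = 6 - (-12 + 2*O + 2*O²) = 6 + (12 - 2*O - 2*O²) = 18 - 2*O - 2*O²)
Y(2)*1406 = (18 - 2*2 - 2*2²)*1406 = (18 - 4 - 2*4)*1406 = (18 - 4 - 8)*1406 = 6*1406 = 8436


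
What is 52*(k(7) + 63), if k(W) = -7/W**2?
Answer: 22880/7 ≈ 3268.6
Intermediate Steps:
k(W) = -7/W**2
52*(k(7) + 63) = 52*(-7/7**2 + 63) = 52*(-7*1/49 + 63) = 52*(-1/7 + 63) = 52*(440/7) = 22880/7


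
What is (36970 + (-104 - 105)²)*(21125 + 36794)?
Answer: 4671225269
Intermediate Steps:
(36970 + (-104 - 105)²)*(21125 + 36794) = (36970 + (-209)²)*57919 = (36970 + 43681)*57919 = 80651*57919 = 4671225269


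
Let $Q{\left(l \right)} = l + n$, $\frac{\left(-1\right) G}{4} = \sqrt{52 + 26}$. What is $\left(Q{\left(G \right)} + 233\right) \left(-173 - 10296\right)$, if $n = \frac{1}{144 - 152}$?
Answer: $- \frac{19503747}{8} + 41876 \sqrt{78} \approx -2.0681 \cdot 10^{6}$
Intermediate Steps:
$n = - \frac{1}{8}$ ($n = \frac{1}{-8} = - \frac{1}{8} \approx -0.125$)
$G = - 4 \sqrt{78}$ ($G = - 4 \sqrt{52 + 26} = - 4 \sqrt{78} \approx -35.327$)
$Q{\left(l \right)} = - \frac{1}{8} + l$ ($Q{\left(l \right)} = l - \frac{1}{8} = - \frac{1}{8} + l$)
$\left(Q{\left(G \right)} + 233\right) \left(-173 - 10296\right) = \left(\left(- \frac{1}{8} - 4 \sqrt{78}\right) + 233\right) \left(-173 - 10296\right) = \left(\frac{1863}{8} - 4 \sqrt{78}\right) \left(-10469\right) = - \frac{19503747}{8} + 41876 \sqrt{78}$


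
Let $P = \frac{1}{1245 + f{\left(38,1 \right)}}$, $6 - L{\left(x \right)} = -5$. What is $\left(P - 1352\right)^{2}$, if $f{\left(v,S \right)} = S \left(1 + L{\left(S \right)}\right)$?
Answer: $\frac{2888174488369}{1580049} \approx 1.8279 \cdot 10^{6}$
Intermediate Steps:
$L{\left(x \right)} = 11$ ($L{\left(x \right)} = 6 - -5 = 6 + 5 = 11$)
$f{\left(v,S \right)} = 12 S$ ($f{\left(v,S \right)} = S \left(1 + 11\right) = S 12 = 12 S$)
$P = \frac{1}{1257}$ ($P = \frac{1}{1245 + 12 \cdot 1} = \frac{1}{1245 + 12} = \frac{1}{1257} \approx 0.00079555$)
$\left(P - 1352\right)^{2} = \left(\frac{1}{1257} - 1352\right)^{2} = \left(- \frac{1699463}{1257}\right)^{2} = \frac{2888174488369}{1580049}$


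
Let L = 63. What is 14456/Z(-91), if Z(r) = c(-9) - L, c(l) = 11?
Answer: -278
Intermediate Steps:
Z(r) = -52 (Z(r) = 11 - 1*63 = 11 - 63 = -52)
14456/Z(-91) = 14456/(-52) = 14456*(-1/52) = -278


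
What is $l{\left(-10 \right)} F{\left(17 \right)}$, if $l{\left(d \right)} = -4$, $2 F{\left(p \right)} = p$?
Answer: $-34$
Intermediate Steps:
$F{\left(p \right)} = \frac{p}{2}$
$l{\left(-10 \right)} F{\left(17 \right)} = - 4 \cdot \frac{1}{2} \cdot 17 = \left(-4\right) \frac{17}{2} = -34$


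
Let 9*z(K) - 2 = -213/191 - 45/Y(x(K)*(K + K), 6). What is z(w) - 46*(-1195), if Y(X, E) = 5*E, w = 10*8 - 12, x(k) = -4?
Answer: 188986625/3438 ≈ 54970.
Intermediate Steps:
w = 68 (w = 80 - 12 = 68)
z(K) = -235/3438 (z(K) = 2/9 + (-213/191 - 45/(5*6))/9 = 2/9 + (-213*1/191 - 45/30)/9 = 2/9 + (-213/191 - 45*1/30)/9 = 2/9 + (-213/191 - 3/2)/9 = 2/9 + (⅑)*(-999/382) = 2/9 - 111/382 = -235/3438)
z(w) - 46*(-1195) = -235/3438 - 46*(-1195) = -235/3438 + 54970 = 188986625/3438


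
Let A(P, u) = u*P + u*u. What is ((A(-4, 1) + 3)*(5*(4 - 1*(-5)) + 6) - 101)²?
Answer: 10201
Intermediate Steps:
A(P, u) = u² + P*u (A(P, u) = P*u + u² = u² + P*u)
((A(-4, 1) + 3)*(5*(4 - 1*(-5)) + 6) - 101)² = ((1*(-4 + 1) + 3)*(5*(4 - 1*(-5)) + 6) - 101)² = ((1*(-3) + 3)*(5*(4 + 5) + 6) - 101)² = ((-3 + 3)*(5*9 + 6) - 101)² = (0*(45 + 6) - 101)² = (0*51 - 101)² = (0 - 101)² = (-101)² = 10201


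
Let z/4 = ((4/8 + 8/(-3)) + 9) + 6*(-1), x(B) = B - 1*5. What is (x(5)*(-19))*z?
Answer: 0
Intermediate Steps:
x(B) = -5 + B (x(B) = B - 5 = -5 + B)
z = 10/3 (z = 4*(((4/8 + 8/(-3)) + 9) + 6*(-1)) = 4*(((4*(⅛) + 8*(-⅓)) + 9) - 6) = 4*(((½ - 8/3) + 9) - 6) = 4*((-13/6 + 9) - 6) = 4*(41/6 - 6) = 4*(⅚) = 10/3 ≈ 3.3333)
(x(5)*(-19))*z = ((-5 + 5)*(-19))*(10/3) = (0*(-19))*(10/3) = 0*(10/3) = 0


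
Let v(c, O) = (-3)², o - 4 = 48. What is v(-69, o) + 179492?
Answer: 179501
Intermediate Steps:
o = 52 (o = 4 + 48 = 52)
v(c, O) = 9
v(-69, o) + 179492 = 9 + 179492 = 179501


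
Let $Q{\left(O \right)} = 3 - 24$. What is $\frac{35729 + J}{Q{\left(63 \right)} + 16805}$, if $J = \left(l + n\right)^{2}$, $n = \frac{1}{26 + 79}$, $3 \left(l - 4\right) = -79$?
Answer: $\frac{399406561}{185043600} \approx 2.1584$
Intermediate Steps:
$l = - \frac{67}{3}$ ($l = 4 + \frac{1}{3} \left(-79\right) = 4 - \frac{79}{3} = - \frac{67}{3} \approx -22.333$)
$n = \frac{1}{105} \approx 0.0095238$
$Q{\left(O \right)} = -21$ ($Q{\left(O \right)} = 3 - 24 = -21$)
$J = \frac{5494336}{11025}$ ($J = \left(- \frac{67}{3} + \frac{1}{105}\right)^{2} = \left(- \frac{2344}{105}\right)^{2} = \frac{5494336}{11025} \approx 498.35$)
$\frac{35729 + J}{Q{\left(63 \right)} + 16805} = \frac{35729 + \frac{5494336}{11025}}{-21 + 16805} = \frac{399406561}{11025 \cdot 16784} = \frac{399406561}{11025} \cdot \frac{1}{16784} = \frac{399406561}{185043600}$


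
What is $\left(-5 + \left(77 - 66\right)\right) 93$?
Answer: $558$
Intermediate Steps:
$\left(-5 + \left(77 - 66\right)\right) 93 = \left(-5 + 11\right) 93 = 6 \cdot 93 = 558$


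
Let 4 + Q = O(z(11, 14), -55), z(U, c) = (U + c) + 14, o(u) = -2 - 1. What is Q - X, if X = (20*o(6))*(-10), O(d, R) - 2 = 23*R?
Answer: -1867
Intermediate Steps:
o(u) = -3
z(U, c) = 14 + U + c
O(d, R) = 2 + 23*R
Q = -1267 (Q = -4 + (2 + 23*(-55)) = -4 + (2 - 1265) = -4 - 1263 = -1267)
X = 600 (X = (20*(-3))*(-10) = -60*(-10) = 600)
Q - X = -1267 - 1*600 = -1267 - 600 = -1867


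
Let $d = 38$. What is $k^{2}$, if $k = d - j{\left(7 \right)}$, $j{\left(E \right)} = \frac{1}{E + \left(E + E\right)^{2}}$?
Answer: $\frac{59490369}{41209} \approx 1443.6$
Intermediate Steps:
$j{\left(E \right)} = \frac{1}{E + 4 E^{2}}$ ($j{\left(E \right)} = \frac{1}{E + \left(2 E\right)^{2}} = \frac{1}{E + 4 E^{2}}$)
$k = \frac{7713}{203}$ ($k = 38 - \frac{1}{7 \left(1 + 4 \cdot 7\right)} = 38 - \frac{1}{7 \left(1 + 28\right)} = 38 - \frac{1}{7 \cdot 29} = 38 - \frac{1}{7} \cdot \frac{1}{29} = 38 - \frac{1}{203} = \frac{7713}{203} \approx 37.995$)
$k^{2} = \left(\frac{7713}{203}\right)^{2} = \frac{59490369}{41209}$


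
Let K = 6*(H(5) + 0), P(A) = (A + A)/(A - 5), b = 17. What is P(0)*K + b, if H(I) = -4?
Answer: 17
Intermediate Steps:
P(A) = 2*A/(-5 + A) (P(A) = (2*A)/(-5 + A) = 2*A/(-5 + A))
K = -24 (K = 6*(-4 + 0) = 6*(-4) = -24)
P(0)*K + b = (2*0/(-5 + 0))*(-24) + 17 = (2*0/(-5))*(-24) + 17 = (2*0*(-⅕))*(-24) + 17 = 0*(-24) + 17 = 0 + 17 = 17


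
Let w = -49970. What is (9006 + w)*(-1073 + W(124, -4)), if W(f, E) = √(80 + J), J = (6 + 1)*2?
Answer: 43954372 - 40964*√94 ≈ 4.3557e+7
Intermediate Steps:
J = 14 (J = 7*2 = 14)
W(f, E) = √94 (W(f, E) = √(80 + 14) = √94)
(9006 + w)*(-1073 + W(124, -4)) = (9006 - 49970)*(-1073 + √94) = -40964*(-1073 + √94) = 43954372 - 40964*√94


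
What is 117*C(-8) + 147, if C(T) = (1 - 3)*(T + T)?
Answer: 3891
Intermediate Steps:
C(T) = -4*T
117*C(-8) + 147 = 117*(-4*(-8)) + 147 = 117*32 + 147 = 3744 + 147 = 3891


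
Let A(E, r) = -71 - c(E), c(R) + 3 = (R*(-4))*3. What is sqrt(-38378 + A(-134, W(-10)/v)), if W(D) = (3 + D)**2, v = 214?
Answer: I*sqrt(40054) ≈ 200.14*I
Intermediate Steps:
c(R) = -3 - 12*R (c(R) = -3 + (R*(-4))*3 = -3 - 4*R*3 = -3 - 12*R)
A(E, r) = -68 + 12*E (A(E, r) = -71 - (-3 - 12*E) = -71 + (3 + 12*E) = -68 + 12*E)
sqrt(-38378 + A(-134, W(-10)/v)) = sqrt(-38378 + (-68 + 12*(-134))) = sqrt(-38378 + (-68 - 1608)) = sqrt(-38378 - 1676) = sqrt(-40054) = I*sqrt(40054)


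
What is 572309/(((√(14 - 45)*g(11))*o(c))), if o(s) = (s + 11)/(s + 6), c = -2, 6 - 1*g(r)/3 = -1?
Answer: -2289236*I*√31/5859 ≈ -2175.4*I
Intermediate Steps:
g(r) = 21 (g(r) = 18 - 3*(-1) = 18 + 3 = 21)
o(s) = (11 + s)/(6 + s)
572309/(((√(14 - 45)*g(11))*o(c))) = 572309/(((√(14 - 45)*21)*((11 - 2)/(6 - 2)))) = 572309/(((√(-31)*21)*(9/4))) = 572309/((((I*√31)*21)*((¼)*9))) = 572309/(((21*I*√31)*(9/4))) = 572309/((189*I*√31/4)) = 572309*(-4*I*√31/5859) = -2289236*I*√31/5859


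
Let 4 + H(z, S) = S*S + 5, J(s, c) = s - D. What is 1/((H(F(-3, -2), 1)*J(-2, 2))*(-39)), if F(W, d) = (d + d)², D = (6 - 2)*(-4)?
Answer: -1/1092 ≈ -0.00091575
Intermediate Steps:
D = -16 (D = 4*(-4) = -16)
J(s, c) = 16 + s (J(s, c) = s - 1*(-16) = s + 16 = 16 + s)
F(W, d) = 4*d² (F(W, d) = (2*d)² = 4*d²)
H(z, S) = 1 + S² (H(z, S) = -4 + (S*S + 5) = -4 + (S² + 5) = -4 + (5 + S²) = 1 + S²)
1/((H(F(-3, -2), 1)*J(-2, 2))*(-39)) = 1/(((1 + 1²)*(16 - 2))*(-39)) = 1/(((1 + 1)*14)*(-39)) = 1/((2*14)*(-39)) = 1/(28*(-39)) = 1/(-1092) = -1/1092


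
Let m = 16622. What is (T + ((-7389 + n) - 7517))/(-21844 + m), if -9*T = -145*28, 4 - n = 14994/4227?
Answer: 91648352/33110091 ≈ 2.7680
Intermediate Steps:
n = 638/1409 (n = 4 - 14994/4227 = 4 - 1*4998/1409 = 4 - 4998/1409 = 638/1409 ≈ 0.45280)
T = 4060/9 (T = -(-145)*28/9 = -⅑*(-4060) = 4060/9 ≈ 451.11)
(T + ((-7389 + n) - 7517))/(-21844 + m) = (4060/9 + ((-7389 + 638/1409) - 7517))/(-21844 + 16622) = (4060/9 + (-10410463/1409 - 7517))/(-5222) = (4060/9 - 21001916/1409)*(-1/5222) = -183296704/12681*(-1/5222) = 91648352/33110091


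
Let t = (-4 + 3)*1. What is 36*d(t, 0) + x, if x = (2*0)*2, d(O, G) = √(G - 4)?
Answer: 72*I ≈ 72.0*I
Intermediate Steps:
t = -1 (t = -1*1 = -1)
d(O, G) = √(-4 + G)
x = 0 (x = 0*2 = 0)
36*d(t, 0) + x = 36*√(-4 + 0) + 0 = 36*√(-4) + 0 = 36*(2*I) + 0 = 72*I + 0 = 72*I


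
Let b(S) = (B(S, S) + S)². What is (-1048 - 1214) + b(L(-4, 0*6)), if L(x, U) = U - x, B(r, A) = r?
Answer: -2198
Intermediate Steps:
b(S) = 4*S² (b(S) = (S + S)² = (2*S)² = 4*S²)
(-1048 - 1214) + b(L(-4, 0*6)) = (-1048 - 1214) + 4*(0*6 - 1*(-4))² = -2262 + 4*(0 + 4)² = -2262 + 4*4² = -2262 + 4*16 = -2262 + 64 = -2198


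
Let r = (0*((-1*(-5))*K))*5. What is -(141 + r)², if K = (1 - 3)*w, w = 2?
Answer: -19881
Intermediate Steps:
K = -4 (K = (1 - 3)*2 = -2*2 = -4)
r = 0 (r = (0*(-1*(-5)*(-4)))*5 = (0*(5*(-4)))*5 = (0*(-20))*5 = 0*5 = 0)
-(141 + r)² = -(141 + 0)² = -1*141² = -1*19881 = -19881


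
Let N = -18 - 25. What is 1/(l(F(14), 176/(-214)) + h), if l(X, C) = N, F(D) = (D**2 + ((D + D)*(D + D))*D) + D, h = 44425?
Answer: 1/44382 ≈ 2.2532e-5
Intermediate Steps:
F(D) = D + D**2 + 4*D**3 (F(D) = (D**2 + ((2*D)*(2*D))*D) + D = (D**2 + (4*D**2)*D) + D = (D**2 + 4*D**3) + D = D + D**2 + 4*D**3)
N = -43
l(X, C) = -43
1/(l(F(14), 176/(-214)) + h) = 1/(-43 + 44425) = 1/44382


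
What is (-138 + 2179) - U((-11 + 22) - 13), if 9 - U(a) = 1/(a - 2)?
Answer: 8127/4 ≈ 2031.8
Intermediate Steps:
U(a) = 9 - 1/(-2 + a) (U(a) = 9 - 1/(a - 2) = 9 - 1/(-2 + a))
(-138 + 2179) - U((-11 + 22) - 13) = (-138 + 2179) - (-19 + 9*((-11 + 22) - 13))/(-2 + ((-11 + 22) - 13)) = 2041 - (-19 + 9*(11 - 13))/(-2 + (11 - 13)) = 2041 - (-19 + 9*(-2))/(-2 - 2) = 2041 - (-19 - 18)/(-4) = 2041 - (-1)*(-37)/4 = 2041 - 1*37/4 = 2041 - 37/4 = 8127/4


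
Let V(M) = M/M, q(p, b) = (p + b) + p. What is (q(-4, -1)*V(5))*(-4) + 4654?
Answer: 4690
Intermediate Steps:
q(p, b) = b + 2*p (q(p, b) = (b + p) + p = b + 2*p)
V(M) = 1
(q(-4, -1)*V(5))*(-4) + 4654 = ((-1 + 2*(-4))*1)*(-4) + 4654 = ((-1 - 8)*1)*(-4) + 4654 = -9*1*(-4) + 4654 = -9*(-4) + 4654 = 36 + 4654 = 4690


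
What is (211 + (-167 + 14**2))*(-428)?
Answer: -102720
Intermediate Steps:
(211 + (-167 + 14**2))*(-428) = (211 + (-167 + 196))*(-428) = (211 + 29)*(-428) = 240*(-428) = -102720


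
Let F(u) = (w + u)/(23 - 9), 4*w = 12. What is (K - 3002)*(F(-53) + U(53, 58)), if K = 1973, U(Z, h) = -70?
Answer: 75705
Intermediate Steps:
w = 3 (w = (1/4)*12 = 3)
F(u) = 3/14 + u/14 (F(u) = (3 + u)/(23 - 9) = (3 + u)/14 = (3 + u)*(1/14) = 3/14 + u/14)
(K - 3002)*(F(-53) + U(53, 58)) = (1973 - 3002)*((3/14 + (1/14)*(-53)) - 70) = -1029*((3/14 - 53/14) - 70) = -1029*(-25/7 - 70) = -1029*(-515/7) = 75705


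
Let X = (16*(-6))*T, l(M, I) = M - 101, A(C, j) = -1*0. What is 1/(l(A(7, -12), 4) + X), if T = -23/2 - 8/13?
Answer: 13/13807 ≈ 0.00094155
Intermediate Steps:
A(C, j) = 0
l(M, I) = -101 + M
T = -315/26 (T = -23*½ - 8*1/13 = -23/2 - 8/13 = -315/26 ≈ -12.115)
X = 15120/13 (X = (16*(-6))*(-315/26) = -96*(-315/26) = 15120/13 ≈ 1163.1)
1/(l(A(7, -12), 4) + X) = 1/((-101 + 0) + 15120/13) = 1/(-101 + 15120/13) = 1/(13807/13) = 13/13807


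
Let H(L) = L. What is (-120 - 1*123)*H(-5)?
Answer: 1215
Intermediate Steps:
(-120 - 1*123)*H(-5) = (-120 - 1*123)*(-5) = (-120 - 123)*(-5) = -243*(-5) = 1215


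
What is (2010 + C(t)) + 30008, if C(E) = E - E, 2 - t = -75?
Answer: 32018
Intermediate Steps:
t = 77 (t = 2 - 1*(-75) = 2 + 75 = 77)
C(E) = 0
(2010 + C(t)) + 30008 = (2010 + 0) + 30008 = 2010 + 30008 = 32018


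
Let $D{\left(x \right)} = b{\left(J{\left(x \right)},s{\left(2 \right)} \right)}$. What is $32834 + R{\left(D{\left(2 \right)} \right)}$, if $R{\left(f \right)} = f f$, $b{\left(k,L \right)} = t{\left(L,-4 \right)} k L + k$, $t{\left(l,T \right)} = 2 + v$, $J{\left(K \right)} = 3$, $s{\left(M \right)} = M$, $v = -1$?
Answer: $32915$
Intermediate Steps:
$t{\left(l,T \right)} = 1$ ($t{\left(l,T \right)} = 2 - 1 = 1$)
$b{\left(k,L \right)} = k + L k$ ($b{\left(k,L \right)} = 1 k L + k = k L + k = L k + k = k + L k$)
$D{\left(x \right)} = 9$ ($D{\left(x \right)} = 3 \left(1 + 2\right) = 3 \cdot 3 = 9$)
$R{\left(f \right)} = f^{2}$
$32834 + R{\left(D{\left(2 \right)} \right)} = 32834 + 9^{2} = 32834 + 81 = 32915$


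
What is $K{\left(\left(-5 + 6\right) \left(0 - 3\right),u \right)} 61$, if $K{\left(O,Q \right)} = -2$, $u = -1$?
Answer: $-122$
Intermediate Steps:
$K{\left(\left(-5 + 6\right) \left(0 - 3\right),u \right)} 61 = \left(-2\right) 61 = -122$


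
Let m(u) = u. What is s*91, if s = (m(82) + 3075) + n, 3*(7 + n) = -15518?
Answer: -552188/3 ≈ -1.8406e+5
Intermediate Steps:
n = -15539/3 (n = -7 + (⅓)*(-15518) = -7 - 15518/3 = -15539/3 ≈ -5179.7)
s = -6068/3 (s = (82 + 3075) - 15539/3 = 3157 - 15539/3 = -6068/3 ≈ -2022.7)
s*91 = -6068/3*91 = -552188/3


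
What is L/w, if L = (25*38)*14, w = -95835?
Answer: -2660/19167 ≈ -0.13878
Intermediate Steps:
L = 13300 (L = 950*14 = 13300)
L/w = 13300/(-95835) = 13300*(-1/95835) = -2660/19167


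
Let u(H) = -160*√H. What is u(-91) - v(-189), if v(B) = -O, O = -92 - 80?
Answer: -172 - 160*I*√91 ≈ -172.0 - 1526.3*I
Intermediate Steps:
O = -172
v(B) = 172 (v(B) = -1*(-172) = 172)
u(-91) - v(-189) = -160*I*√91 - 1*172 = -160*I*√91 - 172 = -172 - 160*I*√91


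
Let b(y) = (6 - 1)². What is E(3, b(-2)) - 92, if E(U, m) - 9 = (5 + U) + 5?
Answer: -70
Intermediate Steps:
b(y) = 25 (b(y) = 5² = 25)
E(U, m) = 19 + U (E(U, m) = 9 + ((5 + U) + 5) = 9 + (10 + U) = 19 + U)
E(3, b(-2)) - 92 = (19 + 3) - 92 = 22 - 92 = -70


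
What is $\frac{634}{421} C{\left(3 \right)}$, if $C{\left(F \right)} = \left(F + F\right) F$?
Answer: $\frac{11412}{421} \approx 27.107$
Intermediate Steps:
$C{\left(F \right)} = 2 F^{2}$ ($C{\left(F \right)} = 2 F F = 2 F^{2}$)
$\frac{634}{421} C{\left(3 \right)} = \frac{634}{421} \cdot 2 \cdot 3^{2} = 634 \cdot \frac{1}{421} \cdot 2 \cdot 9 = \frac{634}{421} \cdot 18 = \frac{11412}{421}$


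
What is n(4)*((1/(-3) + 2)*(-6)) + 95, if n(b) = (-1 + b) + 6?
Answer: 5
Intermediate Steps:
n(b) = 5 + b
n(4)*((1/(-3) + 2)*(-6)) + 95 = (5 + 4)*((1/(-3) + 2)*(-6)) + 95 = 9*((-⅓ + 2)*(-6)) + 95 = 9*((5/3)*(-6)) + 95 = 9*(-10) + 95 = -90 + 95 = 5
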